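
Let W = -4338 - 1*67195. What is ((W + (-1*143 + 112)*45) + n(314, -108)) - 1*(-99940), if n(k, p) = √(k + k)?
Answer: 27012 + 2*√157 ≈ 27037.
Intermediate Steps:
n(k, p) = √2*√k (n(k, p) = √(2*k) = √2*√k)
W = -71533 (W = -4338 - 67195 = -71533)
((W + (-1*143 + 112)*45) + n(314, -108)) - 1*(-99940) = ((-71533 + (-1*143 + 112)*45) + √2*√314) - 1*(-99940) = ((-71533 + (-143 + 112)*45) + 2*√157) + 99940 = ((-71533 - 31*45) + 2*√157) + 99940 = ((-71533 - 1395) + 2*√157) + 99940 = (-72928 + 2*√157) + 99940 = 27012 + 2*√157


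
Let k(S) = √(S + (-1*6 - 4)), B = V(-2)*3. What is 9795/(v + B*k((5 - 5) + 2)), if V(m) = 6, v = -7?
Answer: -68565/2641 - 352620*I*√2/2641 ≈ -25.962 - 188.82*I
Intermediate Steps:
B = 18 (B = 6*3 = 18)
k(S) = √(-10 + S) (k(S) = √(S + (-6 - 4)) = √(S - 10) = √(-10 + S))
9795/(v + B*k((5 - 5) + 2)) = 9795/(-7 + 18*√(-10 + ((5 - 5) + 2))) = 9795/(-7 + 18*√(-10 + (0 + 2))) = 9795/(-7 + 18*√(-10 + 2)) = 9795/(-7 + 18*√(-8)) = 9795/(-7 + 18*(2*I*√2)) = 9795/(-7 + 36*I*√2)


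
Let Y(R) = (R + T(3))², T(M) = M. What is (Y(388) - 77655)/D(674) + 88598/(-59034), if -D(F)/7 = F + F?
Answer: -1319225603/139261206 ≈ -9.4730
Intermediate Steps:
Y(R) = (3 + R)² (Y(R) = (R + 3)² = (3 + R)²)
D(F) = -14*F (D(F) = -7*(F + F) = -14*F)
(Y(388) - 77655)/D(674) + 88598/(-59034) = ((3 + 388)² - 77655)/((-14*674)) + 88598/(-59034) = (391² - 77655)/(-9436) + 88598*(-1/59034) = (152881 - 77655)*(-1/9436) - 44299/29517 = 75226*(-1/9436) - 44299/29517 = -37613/4718 - 44299/29517 = -1319225603/139261206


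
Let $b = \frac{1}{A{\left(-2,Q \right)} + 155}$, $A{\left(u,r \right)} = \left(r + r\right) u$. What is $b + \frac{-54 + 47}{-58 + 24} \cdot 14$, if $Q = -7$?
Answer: $\frac{8984}{3111} \approx 2.8878$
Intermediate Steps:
$A{\left(u,r \right)} = 2 r u$
$b = \frac{1}{183}$ ($b = \frac{1}{2 \left(-7\right) \left(-2\right) + 155} = \frac{1}{28 + 155} = \frac{1}{183} \approx 0.0054645$)
$b + \frac{-54 + 47}{-58 + 24} \cdot 14 = \frac{1}{183} + \frac{-54 + 47}{-58 + 24} \cdot 14 = \frac{1}{183} + - \frac{7}{-34} \cdot 14 = \frac{1}{183} + \left(-7\right) \left(- \frac{1}{34}\right) 14 = \frac{1}{183} + \frac{7}{34} \cdot 14 = \frac{1}{183} + \frac{49}{17} = \frac{8984}{3111}$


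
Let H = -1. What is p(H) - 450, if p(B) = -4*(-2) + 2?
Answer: -440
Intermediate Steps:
p(B) = 10 (p(B) = 8 + 2 = 10)
p(H) - 450 = 10 - 450 = -440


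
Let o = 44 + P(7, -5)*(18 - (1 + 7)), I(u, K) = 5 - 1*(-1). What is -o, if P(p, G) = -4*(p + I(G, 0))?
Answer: 476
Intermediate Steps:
I(u, K) = 6 (I(u, K) = 5 + 1 = 6)
P(p, G) = -24 - 4*p (P(p, G) = -4*(p + 6) = -4*(6 + p) = -24 - 4*p)
o = -476 (o = 44 + (-24 - 4*7)*(18 - (1 + 7)) = 44 + (-24 - 28)*(18 - 1*8) = 44 - 52*(18 - 8) = 44 - 52*10 = 44 - 520 = -476)
-o = -1*(-476) = 476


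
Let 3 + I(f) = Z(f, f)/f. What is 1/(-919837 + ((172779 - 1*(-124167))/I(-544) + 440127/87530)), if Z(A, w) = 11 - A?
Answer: -787770/782803175387 ≈ -1.0063e-6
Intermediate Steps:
I(f) = -3 + (11 - f)/f
1/(-919837 + ((172779 - 1*(-124167))/I(-544) + 440127/87530)) = 1/(-919837 + ((172779 - 1*(-124167))/(-4 + 11/(-544)) + 440127/87530)) = 1/(-919837 + ((172779 + 124167)/(-4 + 11*(-1/544)) + 440127*(1/87530))) = 1/(-919837 + (296946/(-4 - 11/544) + 440127/87530)) = 1/(-919837 + (296946/(-2187/544) + 440127/87530)) = 1/(-919837 + (296946*(-544/2187) + 440127/87530)) = 1/(-919837 + (-664768/9 + 440127/87530)) = 1/(-919837 - 58183181897/787770) = 1/(-782803175387/787770) = -787770/782803175387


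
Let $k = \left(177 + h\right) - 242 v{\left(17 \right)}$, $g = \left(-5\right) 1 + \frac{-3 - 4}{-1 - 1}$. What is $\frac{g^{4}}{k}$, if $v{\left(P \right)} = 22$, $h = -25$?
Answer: $- \frac{27}{27584} \approx -0.00097883$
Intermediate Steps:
$g = - \frac{3}{2}$ ($g = -5 - \frac{7}{-2} = -5 - - \frac{7}{2} = -5 + \frac{7}{2} = - \frac{3}{2} \approx -1.5$)
$k = -5172$ ($k = \left(177 - 25\right) - 5324 = 152 - 5324 = -5172$)
$\frac{g^{4}}{k} = \frac{\left(- \frac{3}{2}\right)^{4}}{-5172} = \frac{81}{16} \left(- \frac{1}{5172}\right) = - \frac{27}{27584}$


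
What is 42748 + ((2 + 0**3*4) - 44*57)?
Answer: 40242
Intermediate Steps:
42748 + ((2 + 0**3*4) - 44*57) = 42748 + ((2 + 0*4) - 2508) = 42748 + ((2 + 0) - 2508) = 42748 + (2 - 2508) = 42748 - 2506 = 40242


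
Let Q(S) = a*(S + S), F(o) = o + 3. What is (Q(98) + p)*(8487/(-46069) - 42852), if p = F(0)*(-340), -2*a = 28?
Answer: 323075129700/2003 ≈ 1.6130e+8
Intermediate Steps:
a = -14 (a = -1/2*28 = -14)
F(o) = 3 + o
Q(S) = -28*S (Q(S) = -14*(S + S) = -28*S)
p = -1020 (p = (3 + 0)*(-340) = 3*(-340) = -1020)
(Q(98) + p)*(8487/(-46069) - 42852) = (-28*98 - 1020)*(8487/(-46069) - 42852) = (-2744 - 1020)*(8487*(-1/46069) - 42852) = -3764*(-369/2003 - 42852) = -3764*(-85832925/2003) = 323075129700/2003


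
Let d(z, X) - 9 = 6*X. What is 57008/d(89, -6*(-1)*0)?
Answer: 57008/9 ≈ 6334.2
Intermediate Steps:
d(z, X) = 9 + 6*X
57008/d(89, -6*(-1)*0) = 57008/(9 + 6*(-6*(-1)*0)) = 57008/(9 + 6*(6*0)) = 57008/(9 + 6*0) = 57008/(9 + 0) = 57008/9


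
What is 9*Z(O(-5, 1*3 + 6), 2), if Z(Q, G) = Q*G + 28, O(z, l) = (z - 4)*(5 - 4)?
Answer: 90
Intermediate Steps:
O(z, l) = -4 + z (O(z, l) = (-4 + z)*1 = -4 + z)
Z(Q, G) = 28 + G*Q (Z(Q, G) = G*Q + 28 = 28 + G*Q)
9*Z(O(-5, 1*3 + 6), 2) = 9*(28 + 2*(-4 - 5)) = 9*(28 + 2*(-9)) = 9*(28 - 18) = 9*10 = 90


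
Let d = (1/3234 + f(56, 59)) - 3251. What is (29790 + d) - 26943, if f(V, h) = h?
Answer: -1115729/3234 ≈ -345.00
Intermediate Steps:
d = -10322927/3234 (d = (1/3234 + 59) - 3251 = 190807/3234 - 3251 = -10322927/3234 ≈ -3192.0)
(29790 + d) - 26943 = (29790 - 10322927/3234) - 26943 = 86017933/3234 - 26943 = -1115729/3234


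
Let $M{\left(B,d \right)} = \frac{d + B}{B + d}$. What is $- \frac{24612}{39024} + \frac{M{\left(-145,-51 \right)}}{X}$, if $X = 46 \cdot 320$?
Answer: $- \frac{7546867}{11967360} \approx -0.63062$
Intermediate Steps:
$X = 14720$
$M{\left(B,d \right)} = 1$ ($M{\left(B,d \right)} = \frac{B + d}{B + d} = 1$)
$- \frac{24612}{39024} + \frac{M{\left(-145,-51 \right)}}{X} = - \frac{24612}{39024} + 1 \cdot \frac{1}{14720} = \left(-24612\right) \frac{1}{39024} + 1 \cdot \frac{1}{14720} = - \frac{2051}{3252} + \frac{1}{14720} = - \frac{7546867}{11967360}$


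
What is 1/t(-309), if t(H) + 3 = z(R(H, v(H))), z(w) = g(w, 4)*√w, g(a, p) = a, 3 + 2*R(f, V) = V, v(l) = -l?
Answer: 1/1193856 + 51*√17/397952 ≈ 0.00052924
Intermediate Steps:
R(f, V) = -3/2 + V/2
z(w) = w^(3/2) (z(w) = w*√w = w^(3/2))
t(H) = -3 + (-3/2 - H/2)^(3/2) (t(H) = -3 + (-3/2 + (-H)/2)^(3/2) = -3 + (-3/2 - H/2)^(3/2))
1/t(-309) = 1/(-3 + √2*(-3 - 1*(-309))^(3/2)/4) = 1/(-3 + √2*(-3 + 309)^(3/2)/4) = 1/(-3 + √2*306^(3/2)/4) = 1/(-3 + √2*(918*√34)/4) = 1/(-3 + 459*√17)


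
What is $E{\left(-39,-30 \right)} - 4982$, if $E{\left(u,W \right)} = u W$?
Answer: $-3812$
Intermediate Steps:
$E{\left(u,W \right)} = W u$
$E{\left(-39,-30 \right)} - 4982 = \left(-30\right) \left(-39\right) - 4982 = 1170 - 4982 = -3812$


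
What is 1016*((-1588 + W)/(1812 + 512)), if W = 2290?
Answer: 178308/581 ≈ 306.90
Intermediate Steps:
1016*((-1588 + W)/(1812 + 512)) = 1016*((-1588 + 2290)/(1812 + 512)) = 1016*(702/2324) = 1016*(702*(1/2324)) = 1016*(351/1162) = 178308/581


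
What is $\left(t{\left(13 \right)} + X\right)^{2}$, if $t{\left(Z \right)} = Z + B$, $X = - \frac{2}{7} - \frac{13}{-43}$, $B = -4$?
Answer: $\frac{7365796}{90601} \approx 81.299$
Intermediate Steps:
$X = \frac{5}{301}$ ($X = \left(-2\right) \frac{1}{7} - - \frac{13}{43} = - \frac{2}{7} + \frac{13}{43} = \frac{5}{301} \approx 0.016611$)
$t{\left(Z \right)} = -4 + Z$ ($t{\left(Z \right)} = Z - 4 = -4 + Z$)
$\left(t{\left(13 \right)} + X\right)^{2} = \left(\left(-4 + 13\right) + \frac{5}{301}\right)^{2} = \left(9 + \frac{5}{301}\right)^{2} = \left(\frac{2714}{301}\right)^{2} = \frac{7365796}{90601}$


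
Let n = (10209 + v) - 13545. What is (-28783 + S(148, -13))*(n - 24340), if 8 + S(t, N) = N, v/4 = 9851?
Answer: -337813312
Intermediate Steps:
v = 39404 (v = 4*9851 = 39404)
S(t, N) = -8 + N
n = 36068 (n = (10209 + 39404) - 13545 = 49613 - 13545 = 36068)
(-28783 + S(148, -13))*(n - 24340) = (-28783 + (-8 - 13))*(36068 - 24340) = (-28783 - 21)*11728 = -28804*11728 = -337813312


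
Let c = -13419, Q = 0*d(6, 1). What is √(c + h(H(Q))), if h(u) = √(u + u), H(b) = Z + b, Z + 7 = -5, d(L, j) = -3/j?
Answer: √(-13419 + 2*I*√6) ≈ 0.0211 + 115.84*I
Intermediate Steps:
Z = -12 (Z = -7 - 5 = -12)
Q = 0 (Q = 0*(-3/1) = 0*(-3*1) = 0*(-3) = 0)
H(b) = -12 + b
h(u) = √2*√u (h(u) = √(2*u) = √2*√u)
√(c + h(H(Q))) = √(-13419 + √2*√(-12 + 0)) = √(-13419 + √2*√(-12)) = √(-13419 + √2*(2*I*√3)) = √(-13419 + 2*I*√6)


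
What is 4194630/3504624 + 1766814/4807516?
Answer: 156891485637/100288904488 ≈ 1.5644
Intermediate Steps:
4194630/3504624 + 1766814/4807516 = 4194630*(1/3504624) + 1766814*(1/4807516) = 699105/584104 + 126201/343394 = 156891485637/100288904488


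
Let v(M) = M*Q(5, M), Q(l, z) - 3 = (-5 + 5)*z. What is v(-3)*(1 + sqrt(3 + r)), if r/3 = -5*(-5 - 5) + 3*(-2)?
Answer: -9 - 27*sqrt(15) ≈ -113.57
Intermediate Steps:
Q(l, z) = 3 (Q(l, z) = 3 + (-5 + 5)*z = 3 + 0*z = 3 + 0 = 3)
r = 132 (r = 3*(-5*(-5 - 5) + 3*(-2)) = 3*(-5*(-10) - 6) = 3*(50 - 6) = 3*44 = 132)
v(M) = 3*M (v(M) = M*3 = 3*M)
v(-3)*(1 + sqrt(3 + r)) = (3*(-3))*(1 + sqrt(3 + 132)) = -9*(1 + sqrt(135)) = -9*(1 + 3*sqrt(15)) = -9 - 27*sqrt(15)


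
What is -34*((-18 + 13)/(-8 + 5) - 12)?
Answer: 1054/3 ≈ 351.33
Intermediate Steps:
-34*((-18 + 13)/(-8 + 5) - 12) = -34*(-5/(-3) - 12) = -34*(-5*(-1/3) - 12) = -34*(5/3 - 12) = -34*(-31/3) = 1054/3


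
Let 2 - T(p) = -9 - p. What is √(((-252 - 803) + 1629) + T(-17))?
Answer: 2*√142 ≈ 23.833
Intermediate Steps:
T(p) = 11 + p (T(p) = 2 - (-9 - p) = 2 + (9 + p) = 11 + p)
√(((-252 - 803) + 1629) + T(-17)) = √(((-252 - 803) + 1629) + (11 - 17)) = √((-1055 + 1629) - 6) = √(574 - 6) = √568 = 2*√142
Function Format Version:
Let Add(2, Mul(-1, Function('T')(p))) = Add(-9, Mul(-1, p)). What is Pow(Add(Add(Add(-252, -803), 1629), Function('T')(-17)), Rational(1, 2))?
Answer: Mul(2, Pow(142, Rational(1, 2))) ≈ 23.833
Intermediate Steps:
Function('T')(p) = Add(11, p) (Function('T')(p) = Add(2, Mul(-1, Add(-9, Mul(-1, p)))) = Add(2, Add(9, p)) = Add(11, p))
Pow(Add(Add(Add(-252, -803), 1629), Function('T')(-17)), Rational(1, 2)) = Pow(Add(Add(Add(-252, -803), 1629), Add(11, -17)), Rational(1, 2)) = Pow(Add(Add(-1055, 1629), -6), Rational(1, 2)) = Pow(Add(574, -6), Rational(1, 2)) = Pow(568, Rational(1, 2)) = Mul(2, Pow(142, Rational(1, 2)))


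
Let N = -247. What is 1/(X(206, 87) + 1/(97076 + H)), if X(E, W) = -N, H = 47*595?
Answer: 125041/30885128 ≈ 0.0040486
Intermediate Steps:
H = 27965
X(E, W) = 247 (X(E, W) = -1*(-247) = 247)
1/(X(206, 87) + 1/(97076 + H)) = 1/(247 + 1/(97076 + 27965)) = 1/(247 + 1/125041) = 1/(30885128/125041) = 125041/30885128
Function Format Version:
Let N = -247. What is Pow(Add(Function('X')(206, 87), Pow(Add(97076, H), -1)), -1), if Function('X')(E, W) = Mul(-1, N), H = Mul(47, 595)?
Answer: Rational(125041, 30885128) ≈ 0.0040486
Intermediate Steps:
H = 27965
Function('X')(E, W) = 247 (Function('X')(E, W) = Mul(-1, -247) = 247)
Pow(Add(Function('X')(206, 87), Pow(Add(97076, H), -1)), -1) = Pow(Add(247, Pow(Add(97076, 27965), -1)), -1) = Pow(Add(247, Pow(125041, -1)), -1) = Pow(Add(247, Rational(1, 125041)), -1) = Pow(Rational(30885128, 125041), -1) = Rational(125041, 30885128)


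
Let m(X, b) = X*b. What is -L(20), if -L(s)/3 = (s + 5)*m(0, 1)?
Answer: 0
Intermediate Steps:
L(s) = 0 (L(s) = -3*(s + 5)*0*1 = -3*(5 + s)*0 = -3*0 = 0)
-L(20) = -1*0 = 0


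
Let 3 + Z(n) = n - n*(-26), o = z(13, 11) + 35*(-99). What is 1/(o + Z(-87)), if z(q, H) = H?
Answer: -1/5806 ≈ -0.00017224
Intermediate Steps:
o = -3454 (o = 11 + 35*(-99) = 11 - 3465 = -3454)
Z(n) = -3 + 27*n (Z(n) = -3 + (n - n*(-26)) = -3 + (n - (-26)*n) = -3 + (n + 26*n) = -3 + 27*n)
1/(o + Z(-87)) = 1/(-3454 + (-3 + 27*(-87))) = 1/(-3454 + (-3 - 2349)) = 1/(-3454 - 2352) = 1/(-5806) = -1/5806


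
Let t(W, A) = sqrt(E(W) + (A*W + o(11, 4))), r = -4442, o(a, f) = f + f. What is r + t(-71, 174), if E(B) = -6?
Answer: -4442 + 8*I*sqrt(193) ≈ -4442.0 + 111.14*I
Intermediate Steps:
o(a, f) = 2*f
t(W, A) = sqrt(2 + A*W) (t(W, A) = sqrt(-6 + (A*W + 2*4)) = sqrt(-6 + (A*W + 8)) = sqrt(-6 + (8 + A*W)) = sqrt(2 + A*W))
r + t(-71, 174) = -4442 + sqrt(2 + 174*(-71)) = -4442 + sqrt(2 - 12354) = -4442 + sqrt(-12352) = -4442 + 8*I*sqrt(193)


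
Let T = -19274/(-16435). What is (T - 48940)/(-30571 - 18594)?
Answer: 804309626/808026775 ≈ 0.99540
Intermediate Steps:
T = 19274/16435 (T = -19274*(-1/16435) = 19274/16435 ≈ 1.1727)
(T - 48940)/(-30571 - 18594) = (19274/16435 - 48940)/(-30571 - 18594) = -804309626/16435/(-49165) = -804309626/16435*(-1/49165) = 804309626/808026775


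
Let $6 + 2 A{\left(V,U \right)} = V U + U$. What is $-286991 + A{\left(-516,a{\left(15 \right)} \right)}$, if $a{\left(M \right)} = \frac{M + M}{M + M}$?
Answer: $- \frac{574503}{2} \approx -2.8725 \cdot 10^{5}$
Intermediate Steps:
$a{\left(M \right)} = 1$ ($a{\left(M \right)} = \frac{2 M}{2 M} = 2 M \frac{1}{2 M} = 1$)
$A{\left(V,U \right)} = -3 + \frac{U}{2} + \frac{U V}{2}$ ($A{\left(V,U \right)} = -3 + \frac{V U + U}{2} = -3 + \frac{U V + U}{2} = -3 + \frac{U + U V}{2} = -3 + \left(\frac{U}{2} + \frac{U V}{2}\right) = -3 + \frac{U}{2} + \frac{U V}{2}$)
$-286991 + A{\left(-516,a{\left(15 \right)} \right)} = -286991 + \left(-3 + \frac{1}{2} \cdot 1 + \frac{1}{2} \cdot 1 \left(-516\right)\right) = -286991 - \frac{521}{2} = - \frac{574503}{2}$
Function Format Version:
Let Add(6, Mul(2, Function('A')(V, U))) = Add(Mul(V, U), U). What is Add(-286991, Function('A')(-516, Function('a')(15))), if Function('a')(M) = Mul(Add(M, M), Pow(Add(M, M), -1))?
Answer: Rational(-574503, 2) ≈ -2.8725e+5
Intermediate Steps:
Function('a')(M) = 1 (Function('a')(M) = Mul(Mul(2, M), Pow(Mul(2, M), -1)) = Mul(Mul(2, M), Mul(Rational(1, 2), Pow(M, -1))) = 1)
Function('A')(V, U) = Add(-3, Mul(Rational(1, 2), U), Mul(Rational(1, 2), U, V)) (Function('A')(V, U) = Add(-3, Mul(Rational(1, 2), Add(Mul(V, U), U))) = Add(-3, Mul(Rational(1, 2), Add(Mul(U, V), U))) = Add(-3, Mul(Rational(1, 2), Add(U, Mul(U, V)))) = Add(-3, Add(Mul(Rational(1, 2), U), Mul(Rational(1, 2), U, V))) = Add(-3, Mul(Rational(1, 2), U), Mul(Rational(1, 2), U, V)))
Add(-286991, Function('A')(-516, Function('a')(15))) = Add(-286991, Add(-3, Mul(Rational(1, 2), 1), Mul(Rational(1, 2), 1, -516))) = Add(-286991, Add(-3, Rational(1, 2), -258)) = Add(-286991, Rational(-521, 2)) = Rational(-574503, 2)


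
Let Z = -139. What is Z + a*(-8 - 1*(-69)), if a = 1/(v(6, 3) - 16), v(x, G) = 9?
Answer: -1034/7 ≈ -147.71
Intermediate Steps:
a = -1/7 (a = 1/(9 - 16) = 1/(-7) = -1/7 ≈ -0.14286)
Z + a*(-8 - 1*(-69)) = -139 - (-8 - 1*(-69))/7 = -139 - (-8 + 69)/7 = -139 - 1/7*61 = -139 - 61/7 = -1034/7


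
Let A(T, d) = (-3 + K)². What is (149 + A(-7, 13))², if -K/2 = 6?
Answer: 139876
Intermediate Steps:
K = -12 (K = -2*6 = -12)
A(T, d) = 225 (A(T, d) = (-3 - 12)² = (-15)² = 225)
(149 + A(-7, 13))² = (149 + 225)² = 374² = 139876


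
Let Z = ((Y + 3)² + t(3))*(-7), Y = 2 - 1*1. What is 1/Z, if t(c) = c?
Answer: -1/133 ≈ -0.0075188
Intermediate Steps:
Y = 1 (Y = 2 - 1 = 1)
Z = -133 (Z = ((1 + 3)² + 3)*(-7) = (4² + 3)*(-7) = (16 + 3)*(-7) = 19*(-7) = -133)
1/Z = 1/(-133) = -1/133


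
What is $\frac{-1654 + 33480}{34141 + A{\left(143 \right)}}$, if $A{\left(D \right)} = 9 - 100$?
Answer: $\frac{15913}{17025} \approx 0.93468$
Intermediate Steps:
$A{\left(D \right)} = -91$ ($A{\left(D \right)} = 9 - 100 = -91$)
$\frac{-1654 + 33480}{34141 + A{\left(143 \right)}} = \frac{-1654 + 33480}{34141 - 91} = \frac{31826}{34050} = 31826 \cdot \frac{1}{34050} = \frac{15913}{17025}$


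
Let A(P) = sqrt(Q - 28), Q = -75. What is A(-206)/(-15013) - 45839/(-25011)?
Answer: 45839/25011 - I*sqrt(103)/15013 ≈ 1.8328 - 0.00067601*I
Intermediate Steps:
A(P) = I*sqrt(103) (A(P) = sqrt(-75 - 28) = sqrt(-103) = I*sqrt(103))
A(-206)/(-15013) - 45839/(-25011) = (I*sqrt(103))/(-15013) - 45839/(-25011) = (I*sqrt(103))*(-1/15013) - 45839*(-1/25011) = -I*sqrt(103)/15013 + 45839/25011 = 45839/25011 - I*sqrt(103)/15013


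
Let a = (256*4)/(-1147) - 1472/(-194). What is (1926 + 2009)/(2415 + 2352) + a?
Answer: 3988570853/530371653 ≈ 7.5203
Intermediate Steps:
a = 744864/111259 (a = 1024*(-1/1147) - 1472*(-1/194) = -1024/1147 + 736/97 = 744864/111259 ≈ 6.6949)
(1926 + 2009)/(2415 + 2352) + a = (1926 + 2009)/(2415 + 2352) + 744864/111259 = 3935/4767 + 744864/111259 = 3988570853/530371653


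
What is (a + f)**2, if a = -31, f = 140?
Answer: 11881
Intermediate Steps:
(a + f)**2 = (-31 + 140)**2 = 109**2 = 11881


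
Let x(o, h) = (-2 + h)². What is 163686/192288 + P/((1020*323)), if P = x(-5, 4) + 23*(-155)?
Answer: 739489611/879877840 ≈ 0.84045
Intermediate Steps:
P = -3561 (P = (-2 + 4)² + 23*(-155) = 2² - 3565 = 4 - 3565 = -3561)
163686/192288 + P/((1020*323)) = 163686/192288 - 3561/(1020*323) = 163686*(1/192288) - 3561/329460 = 27281/32048 - 3561*1/329460 = 27281/32048 - 1187/109820 = 739489611/879877840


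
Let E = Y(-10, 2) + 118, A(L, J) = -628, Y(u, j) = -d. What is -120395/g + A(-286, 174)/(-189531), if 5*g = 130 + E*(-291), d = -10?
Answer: 114116233829/7035011658 ≈ 16.221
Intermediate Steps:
Y(u, j) = 10 (Y(u, j) = -1*(-10) = 10)
E = 128 (E = 10 + 118 = 128)
g = -37118/5 (g = (130 + 128*(-291))/5 = (130 - 37248)/5 = (⅕)*(-37118) = -37118/5 ≈ -7423.6)
-120395/g + A(-286, 174)/(-189531) = -120395/(-37118/5) - 628/(-189531) = -120395*(-5/37118) - 628*(-1/189531) = 601975/37118 + 628/189531 = 114116233829/7035011658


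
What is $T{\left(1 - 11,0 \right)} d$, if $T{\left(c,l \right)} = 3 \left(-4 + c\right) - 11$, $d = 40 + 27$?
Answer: $-3551$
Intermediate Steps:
$d = 67$
$T{\left(c,l \right)} = -23 + 3 c$ ($T{\left(c,l \right)} = \left(-12 + 3 c\right) - 11 = -23 + 3 c$)
$T{\left(1 - 11,0 \right)} d = \left(-23 + 3 \left(1 - 11\right)\right) 67 = \left(-23 + 3 \left(-10\right)\right) 67 = \left(-23 - 30\right) 67 = \left(-53\right) 67 = -3551$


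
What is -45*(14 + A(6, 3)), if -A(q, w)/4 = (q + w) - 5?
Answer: 90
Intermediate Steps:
A(q, w) = 20 - 4*q - 4*w (A(q, w) = -4*((q + w) - 5) = -4*(-5 + q + w) = 20 - 4*q - 4*w)
-45*(14 + A(6, 3)) = -45*(14 + (20 - 4*6 - 4*3)) = -45*(14 + (20 - 24 - 12)) = -45*(14 - 16) = -45*(-2) = 90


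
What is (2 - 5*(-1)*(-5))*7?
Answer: -161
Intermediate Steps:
(2 - 5*(-1)*(-5))*7 = (2 + 5*(-5))*7 = (2 - 25)*7 = -23*7 = -161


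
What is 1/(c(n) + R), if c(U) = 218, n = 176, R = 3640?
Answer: 1/3858 ≈ 0.00025920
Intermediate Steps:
1/(c(n) + R) = 1/(218 + 3640) = 1/3858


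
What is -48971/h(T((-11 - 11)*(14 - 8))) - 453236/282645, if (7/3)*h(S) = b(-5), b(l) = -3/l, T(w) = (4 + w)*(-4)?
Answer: -17942717387/94215 ≈ -1.9044e+5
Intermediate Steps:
T(w) = -16 - 4*w
h(S) = 9/35 (h(S) = 3*(-3/(-5))/7 = 3*(-3*(-⅕))/7 = (3/7)*(⅗) = 9/35)
-48971/h(T((-11 - 11)*(14 - 8))) - 453236/282645 = -48971/9/35 - 453236/282645 = -48971*35/9 - 453236*1/282645 = -1713985/9 - 453236/282645 = -17942717387/94215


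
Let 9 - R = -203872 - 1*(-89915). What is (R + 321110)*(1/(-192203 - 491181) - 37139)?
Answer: -2760578797267913/170846 ≈ -1.6158e+10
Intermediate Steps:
R = 113966 (R = 9 - (-203872 - 1*(-89915)) = 9 - (-203872 + 89915) = 9 - 1*(-113957) = 9 + 113957 = 113966)
(R + 321110)*(1/(-192203 - 491181) - 37139) = (113966 + 321110)*(1/(-192203 - 491181) - 37139) = 435076*(1/(-683384) - 37139) = 435076*(-1/683384 - 37139) = 435076*(-25380198377/683384) = -2760578797267913/170846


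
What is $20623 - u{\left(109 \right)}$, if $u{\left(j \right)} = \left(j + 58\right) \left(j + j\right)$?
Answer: $-15783$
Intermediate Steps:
$u{\left(j \right)} = 2 j \left(58 + j\right)$ ($u{\left(j \right)} = \left(58 + j\right) 2 j = 2 j \left(58 + j\right)$)
$20623 - u{\left(109 \right)} = 20623 - 2 \cdot 109 \left(58 + 109\right) = 20623 - 2 \cdot 109 \cdot 167 = 20623 - 36406 = -15783$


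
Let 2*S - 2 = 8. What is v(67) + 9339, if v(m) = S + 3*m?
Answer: 9545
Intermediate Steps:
S = 5 (S = 1 + (½)*8 = 1 + 4 = 5)
v(m) = 5 + 3*m
v(67) + 9339 = (5 + 3*67) + 9339 = (5 + 201) + 9339 = 206 + 9339 = 9545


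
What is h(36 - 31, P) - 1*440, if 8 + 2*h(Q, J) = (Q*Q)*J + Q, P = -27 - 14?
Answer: -954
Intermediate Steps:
P = -41
h(Q, J) = -4 + Q/2 + J*Q²/2 (h(Q, J) = -4 + ((Q*Q)*J + Q)/2 = -4 + (Q²*J + Q)/2 = -4 + (J*Q² + Q)/2 = -4 + (Q + J*Q²)/2 = -4 + (Q/2 + J*Q²/2) = -4 + Q/2 + J*Q²/2)
h(36 - 31, P) - 1*440 = (-4 + (36 - 31)/2 + (½)*(-41)*(36 - 31)²) - 1*440 = (-4 + (½)*5 + (½)*(-41)*5²) - 440 = (-4 + 5/2 + (½)*(-41)*25) - 440 = (-4 + 5/2 - 1025/2) - 440 = -514 - 440 = -954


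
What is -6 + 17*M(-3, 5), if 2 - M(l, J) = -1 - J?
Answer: 130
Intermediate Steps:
M(l, J) = 3 + J (M(l, J) = 2 - (-1 - J) = 2 + (1 + J) = 3 + J)
-6 + 17*M(-3, 5) = -6 + 17*(3 + 5) = -6 + 17*8 = -6 + 136 = 130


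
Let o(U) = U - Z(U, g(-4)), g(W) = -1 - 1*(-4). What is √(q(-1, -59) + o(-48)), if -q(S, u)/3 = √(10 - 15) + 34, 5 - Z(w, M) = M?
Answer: √(-152 - 3*I*√5) ≈ 0.27199 - 12.332*I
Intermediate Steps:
g(W) = 3 (g(W) = -1 + 4 = 3)
Z(w, M) = 5 - M
q(S, u) = -102 - 3*I*√5 (q(S, u) = -3*(√(10 - 15) + 34) = -3*(√(-5) + 34) = -3*(I*√5 + 34) = -3*(34 + I*√5) = -102 - 3*I*√5)
o(U) = -2 + U (o(U) = U - (5 - 1*3) = U - (5 - 3) = U - 1*2 = U - 2 = -2 + U)
√(q(-1, -59) + o(-48)) = √((-102 - 3*I*√5) + (-2 - 48)) = √((-102 - 3*I*√5) - 50) = √(-152 - 3*I*√5)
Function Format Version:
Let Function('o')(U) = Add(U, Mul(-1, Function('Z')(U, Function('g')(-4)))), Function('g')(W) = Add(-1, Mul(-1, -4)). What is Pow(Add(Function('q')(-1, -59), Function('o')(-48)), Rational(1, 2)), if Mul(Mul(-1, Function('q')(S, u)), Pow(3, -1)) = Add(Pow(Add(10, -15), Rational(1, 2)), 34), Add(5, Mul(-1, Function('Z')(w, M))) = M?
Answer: Pow(Add(-152, Mul(-3, I, Pow(5, Rational(1, 2)))), Rational(1, 2)) ≈ Add(0.27199, Mul(-12.332, I))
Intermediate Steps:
Function('g')(W) = 3 (Function('g')(W) = Add(-1, 4) = 3)
Function('Z')(w, M) = Add(5, Mul(-1, M))
Function('q')(S, u) = Add(-102, Mul(-3, I, Pow(5, Rational(1, 2)))) (Function('q')(S, u) = Mul(-3, Add(Pow(Add(10, -15), Rational(1, 2)), 34)) = Mul(-3, Add(Pow(-5, Rational(1, 2)), 34)) = Mul(-3, Add(Mul(I, Pow(5, Rational(1, 2))), 34)) = Mul(-3, Add(34, Mul(I, Pow(5, Rational(1, 2))))) = Add(-102, Mul(-3, I, Pow(5, Rational(1, 2)))))
Function('o')(U) = Add(-2, U) (Function('o')(U) = Add(U, Mul(-1, Add(5, Mul(-1, 3)))) = Add(U, Mul(-1, Add(5, -3))) = Add(U, Mul(-1, 2)) = Add(U, -2) = Add(-2, U))
Pow(Add(Function('q')(-1, -59), Function('o')(-48)), Rational(1, 2)) = Pow(Add(Add(-102, Mul(-3, I, Pow(5, Rational(1, 2)))), Add(-2, -48)), Rational(1, 2)) = Pow(Add(Add(-102, Mul(-3, I, Pow(5, Rational(1, 2)))), -50), Rational(1, 2)) = Pow(Add(-152, Mul(-3, I, Pow(5, Rational(1, 2)))), Rational(1, 2))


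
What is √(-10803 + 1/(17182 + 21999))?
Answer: I*√16584233631902/39181 ≈ 103.94*I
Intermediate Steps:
√(-10803 + 1/(17182 + 21999)) = √(-10803 + 1/39181) = √(-423272342/39181) = I*√16584233631902/39181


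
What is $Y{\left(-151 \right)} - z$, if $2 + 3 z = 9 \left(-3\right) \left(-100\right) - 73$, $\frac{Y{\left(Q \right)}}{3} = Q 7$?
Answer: $-4046$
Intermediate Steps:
$Y{\left(Q \right)} = 21 Q$ ($Y{\left(Q \right)} = 3 Q 7 = 3 \cdot 7 Q = 21 Q$)
$z = 875$ ($z = - \frac{2}{3} + \frac{9 \left(-3\right) \left(-100\right) - 73}{3} = - \frac{2}{3} + \frac{\left(-27\right) \left(-100\right) - 73}{3} = - \frac{2}{3} + \frac{2700 - 73}{3} = - \frac{2}{3} + \frac{1}{3} \cdot 2627 = - \frac{2}{3} + \frac{2627}{3} = 875$)
$Y{\left(-151 \right)} - z = 21 \left(-151\right) - 875 = -3171 - 875 = -4046$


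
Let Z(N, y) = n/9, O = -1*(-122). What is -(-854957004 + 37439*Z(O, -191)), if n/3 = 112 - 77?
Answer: 2563560647/3 ≈ 8.5452e+8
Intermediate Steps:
n = 105 (n = 3*(112 - 77) = 3*35 = 105)
O = 122
Z(N, y) = 35/3 (Z(N, y) = 105/9 = 105*(1/9) = 35/3)
-(-854957004 + 37439*Z(O, -191)) = -37439/(1/(-22836 + 35/3)) = -37439/(1/(-68473/3)) = -37439/(-3/68473) = -37439*(-68473/3) = 2563560647/3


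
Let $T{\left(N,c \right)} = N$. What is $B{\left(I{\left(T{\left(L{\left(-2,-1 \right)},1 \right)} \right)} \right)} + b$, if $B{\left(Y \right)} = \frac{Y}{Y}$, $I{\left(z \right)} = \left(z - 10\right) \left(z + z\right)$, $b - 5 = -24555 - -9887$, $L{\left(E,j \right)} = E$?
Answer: $-14662$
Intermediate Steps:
$b = -14663$ ($b = 5 - 14668 = -14663$)
$I{\left(z \right)} = 2 z \left(-10 + z\right)$ ($I{\left(z \right)} = \left(-10 + z\right) 2 z = 2 z \left(-10 + z\right)$)
$B{\left(Y \right)} = 1$
$B{\left(I{\left(T{\left(L{\left(-2,-1 \right)},1 \right)} \right)} \right)} + b = 1 - 14663 = -14662$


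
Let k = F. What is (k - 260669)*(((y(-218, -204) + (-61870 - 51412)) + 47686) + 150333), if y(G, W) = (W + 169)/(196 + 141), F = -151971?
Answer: -11783485661760/337 ≈ -3.4966e+10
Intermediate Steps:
y(G, W) = 169/337 + W/337 (y(G, W) = (169 + W)/337 = (169 + W)*(1/337) = 169/337 + W/337)
k = -151971
(k - 260669)*(((y(-218, -204) + (-61870 - 51412)) + 47686) + 150333) = (-151971 - 260669)*((((169/337 + (1/337)*(-204)) + (-61870 - 51412)) + 47686) + 150333) = -412640*((((169/337 - 204/337) - 113282) + 47686) + 150333) = -412640*(((-35/337 - 113282) + 47686) + 150333) = -412640*((-38176069/337 + 47686) + 150333) = -412640*(-22105887/337 + 150333) = -412640*28556334/337 = -11783485661760/337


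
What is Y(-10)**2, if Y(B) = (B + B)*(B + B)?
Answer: 160000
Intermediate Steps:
Y(B) = 4*B**2 (Y(B) = (2*B)*(2*B) = 4*B**2)
Y(-10)**2 = (4*(-10)**2)**2 = (4*100)**2 = 400**2 = 160000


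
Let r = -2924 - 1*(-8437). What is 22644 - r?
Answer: 17131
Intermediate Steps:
r = 5513 (r = -2924 + 8437 = 5513)
22644 - r = 22644 - 1*5513 = 22644 - 5513 = 17131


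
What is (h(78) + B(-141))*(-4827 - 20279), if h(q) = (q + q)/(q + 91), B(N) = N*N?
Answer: -6489022290/13 ≈ -4.9916e+8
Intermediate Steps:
B(N) = N²
h(q) = 2*q/(91 + q) (h(q) = (2*q)/(91 + q) = 2*q/(91 + q))
(h(78) + B(-141))*(-4827 - 20279) = (2*78/(91 + 78) + (-141)²)*(-4827 - 20279) = (2*78/169 + 19881)*(-25106) = (2*78*(1/169) + 19881)*(-25106) = (12/13 + 19881)*(-25106) = (258465/13)*(-25106) = -6489022290/13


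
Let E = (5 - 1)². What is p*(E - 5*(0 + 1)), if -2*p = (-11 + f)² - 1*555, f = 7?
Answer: 5929/2 ≈ 2964.5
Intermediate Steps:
E = 16 (E = 4² = 16)
p = 539/2 (p = -((-11 + 7)² - 1*555)/2 = -((-4)² - 555)/2 = -(16 - 555)/2 = -½*(-539) = 539/2 ≈ 269.50)
p*(E - 5*(0 + 1)) = 539*(16 - 5*(0 + 1))/2 = 539*(16 - 5*1)/2 = 539*(16 - 5)/2 = (539/2)*11 = 5929/2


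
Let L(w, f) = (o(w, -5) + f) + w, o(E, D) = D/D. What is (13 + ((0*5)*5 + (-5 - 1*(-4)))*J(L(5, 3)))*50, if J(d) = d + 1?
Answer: 150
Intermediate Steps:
o(E, D) = 1
L(w, f) = 1 + f + w (L(w, f) = (1 + f) + w = 1 + f + w)
J(d) = 1 + d
(13 + ((0*5)*5 + (-5 - 1*(-4)))*J(L(5, 3)))*50 = (13 + ((0*5)*5 + (-5 - 1*(-4)))*(1 + (1 + 3 + 5)))*50 = (13 + (0*5 + (-5 + 4))*(1 + 9))*50 = (13 + (0 - 1)*10)*50 = (13 - 1*10)*50 = (13 - 10)*50 = 3*50 = 150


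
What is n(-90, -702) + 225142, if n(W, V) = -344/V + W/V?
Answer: 79025059/351 ≈ 2.2514e+5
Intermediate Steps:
n(-90, -702) + 225142 = (-344 - 90)/(-702) + 225142 = -1/702*(-434) + 225142 = 217/351 + 225142 = 79025059/351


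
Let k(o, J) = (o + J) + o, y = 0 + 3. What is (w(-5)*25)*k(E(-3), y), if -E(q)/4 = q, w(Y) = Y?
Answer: -3375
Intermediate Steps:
y = 3
E(q) = -4*q
k(o, J) = J + 2*o (k(o, J) = (J + o) + o = J + 2*o)
(w(-5)*25)*k(E(-3), y) = (-5*25)*(3 + 2*(-4*(-3))) = -125*(3 + 2*12) = -125*(3 + 24) = -125*27 = -3375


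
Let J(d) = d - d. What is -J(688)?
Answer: 0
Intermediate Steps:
J(d) = 0
-J(688) = -1*0 = 0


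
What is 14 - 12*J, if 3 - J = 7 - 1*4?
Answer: 14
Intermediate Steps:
J = 0 (J = 3 - (7 - 1*4) = 3 - (7 - 4) = 3 - 1*3 = 3 - 3 = 0)
14 - 12*J = 14 - 12*0 = 14 + 0 = 14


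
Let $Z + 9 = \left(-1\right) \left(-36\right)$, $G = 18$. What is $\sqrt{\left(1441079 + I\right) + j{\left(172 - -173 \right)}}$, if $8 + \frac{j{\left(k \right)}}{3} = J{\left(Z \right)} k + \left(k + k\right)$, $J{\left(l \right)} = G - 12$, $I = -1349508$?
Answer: $\sqrt{99827} \approx 315.95$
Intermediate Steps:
$Z = 27$ ($Z = -9 - -36 = -9 + 36 = 27$)
$J{\left(l \right)} = 6$ ($J{\left(l \right)} = 18 - 12 = 6$)
$j{\left(k \right)} = -24 + 24 k$ ($j{\left(k \right)} = -24 + 3 \left(6 k + \left(k + k\right)\right) = -24 + 3 \left(6 k + 2 k\right) = -24 + 3 \cdot 8 k = -24 + 24 k$)
$\sqrt{\left(1441079 + I\right) + j{\left(172 - -173 \right)}} = \sqrt{\left(1441079 - 1349508\right) - \left(24 - 24 \left(172 - -173\right)\right)} = \sqrt{91571 - \left(24 - 24 \left(172 + 173\right)\right)} = \sqrt{91571 + \left(-24 + 24 \cdot 345\right)} = \sqrt{91571 + \left(-24 + 8280\right)} = \sqrt{91571 + 8256} = \sqrt{99827}$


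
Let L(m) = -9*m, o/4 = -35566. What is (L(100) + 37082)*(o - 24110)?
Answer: -6019744068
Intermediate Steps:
o = -142264 (o = 4*(-35566) = -142264)
(L(100) + 37082)*(o - 24110) = (-9*100 + 37082)*(-142264 - 24110) = (-900 + 37082)*(-166374) = 36182*(-166374) = -6019744068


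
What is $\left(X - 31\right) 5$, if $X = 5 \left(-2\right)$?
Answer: $-205$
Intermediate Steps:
$X = -10$
$\left(X - 31\right) 5 = \left(-10 - 31\right) 5 = \left(-41\right) 5 = -205$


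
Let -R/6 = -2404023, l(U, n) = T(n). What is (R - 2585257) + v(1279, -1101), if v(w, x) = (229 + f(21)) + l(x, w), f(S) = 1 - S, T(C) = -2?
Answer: 11839088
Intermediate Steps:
l(U, n) = -2
R = 14424138 (R = -6*(-2404023) = 14424138)
v(w, x) = 207 (v(w, x) = (229 + (1 - 1*21)) - 2 = (229 + (1 - 21)) - 2 = (229 - 20) - 2 = 209 - 2 = 207)
(R - 2585257) + v(1279, -1101) = (14424138 - 2585257) + 207 = 11838881 + 207 = 11839088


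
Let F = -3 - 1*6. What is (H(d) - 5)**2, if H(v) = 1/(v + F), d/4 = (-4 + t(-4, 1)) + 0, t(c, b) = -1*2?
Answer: 27556/1089 ≈ 25.304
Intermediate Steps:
F = -9 (F = -3 - 6 = -9)
t(c, b) = -2
d = -24 (d = 4*((-4 - 2) + 0) = 4*(-6 + 0) = 4*(-6) = -24)
H(v) = 1/(-9 + v) (H(v) = 1/(v - 9) = 1/(-9 + v))
(H(d) - 5)**2 = (1/(-9 - 24) - 5)**2 = (1/(-33) - 5)**2 = (-1/33 - 5)**2 = (-166/33)**2 = 27556/1089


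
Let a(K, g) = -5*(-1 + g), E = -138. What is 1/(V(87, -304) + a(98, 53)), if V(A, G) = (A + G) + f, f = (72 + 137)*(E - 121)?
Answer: -1/54608 ≈ -1.8312e-5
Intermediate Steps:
f = -54131 (f = (72 + 137)*(-138 - 121) = 209*(-259) = -54131)
a(K, g) = 5 - 5*g
V(A, G) = -54131 + A + G (V(A, G) = (A + G) - 54131 = -54131 + A + G)
1/(V(87, -304) + a(98, 53)) = 1/((-54131 + 87 - 304) + (5 - 5*53)) = 1/(-54348 + (5 - 265)) = 1/(-54348 - 260) = 1/(-54608) = -1/54608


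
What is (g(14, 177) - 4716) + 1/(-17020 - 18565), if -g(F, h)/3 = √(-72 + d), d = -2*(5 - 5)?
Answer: -167818861/35585 - 18*I*√2 ≈ -4716.0 - 25.456*I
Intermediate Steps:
d = 0 (d = -2*0 = 0)
g(F, h) = -18*I*√2 (g(F, h) = -3*√(-72 + 0) = -18*I*√2)
(g(14, 177) - 4716) + 1/(-17020 - 18565) = (-18*I*√2 - 4716) + 1/(-17020 - 18565) = (-4716 - 18*I*√2) + 1/(-35585) = (-4716 - 18*I*√2) - 1/35585 = -167818861/35585 - 18*I*√2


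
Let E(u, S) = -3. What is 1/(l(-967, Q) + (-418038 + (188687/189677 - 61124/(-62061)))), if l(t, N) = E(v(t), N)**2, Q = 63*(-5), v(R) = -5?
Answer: -11771544297/4920823587009758 ≈ -2.3922e-6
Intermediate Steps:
Q = -315
l(t, N) = 9 (l(t, N) = (-3)**2 = 9)
1/(l(-967, Q) + (-418038 + (188687/189677 - 61124/(-62061)))) = 1/(9 + (-418038 + (188687/189677 - 61124/(-62061)))) = 1/(9 + (-418038 + (188687*(1/189677) - 61124*(-1/62061)))) = 1/(9 + (-418038 + (188687/189677 + 61124/62061))) = 1/(9 + (-418038 + 23303920855/11771544297)) = 1/(9 - 4920929530908431/11771544297) = 1/(-4920823587009758/11771544297) = -11771544297/4920823587009758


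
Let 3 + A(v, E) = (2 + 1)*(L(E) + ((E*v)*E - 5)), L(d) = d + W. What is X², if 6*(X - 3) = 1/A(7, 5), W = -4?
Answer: 84290761/9363600 ≈ 9.0020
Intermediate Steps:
L(d) = -4 + d (L(d) = d - 4 = -4 + d)
A(v, E) = -30 + 3*E + 3*v*E² (A(v, E) = -3 + (2 + 1)*((-4 + E) + ((E*v)*E - 5)) = -3 + 3*((-4 + E) + (v*E² - 5)) = -3 + 3*((-4 + E) + (-5 + v*E²)) = -3 + 3*(-9 + E + v*E²) = -3 + (-27 + 3*E + 3*v*E²) = -30 + 3*E + 3*v*E²)
X = 9181/3060 (X = 3 + 1/(6*(-30 + 3*5 + 3*7*5²)) = 3 + 1/(6*(-30 + 15 + 3*7*25)) = 3 + 1/(6*(-30 + 15 + 525)) = 3 + (⅙)/510 = 3 + (⅙)*(1/510) = 3 + 1/3060 = 9181/3060 ≈ 3.0003)
X² = (9181/3060)² = 84290761/9363600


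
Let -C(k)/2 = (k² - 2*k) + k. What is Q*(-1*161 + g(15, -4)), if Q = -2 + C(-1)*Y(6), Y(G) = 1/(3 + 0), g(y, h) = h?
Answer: 550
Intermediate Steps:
C(k) = -2*k² + 2*k (C(k) = -2*((k² - 2*k) + k) = -2*(k² - k) = -2*k² + 2*k)
Y(G) = ⅓ (Y(G) = 1/3 = ⅓)
Q = -10/3 (Q = -2 + (2*(-1)*(1 - 1*(-1)))*(⅓) = -2 + (2*(-1)*(1 + 1))*(⅓) = -2 + (2*(-1)*2)*(⅓) = -2 - 4*⅓ = -2 - 4/3 = -10/3 ≈ -3.3333)
Q*(-1*161 + g(15, -4)) = -10*(-1*161 - 4)/3 = -10*(-161 - 4)/3 = -10/3*(-165) = 550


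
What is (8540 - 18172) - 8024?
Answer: -17656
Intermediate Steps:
(8540 - 18172) - 8024 = -9632 - 8024 = -17656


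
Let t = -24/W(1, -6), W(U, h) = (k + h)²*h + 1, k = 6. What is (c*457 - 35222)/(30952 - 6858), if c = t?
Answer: -23095/12047 ≈ -1.9171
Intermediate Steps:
W(U, h) = 1 + h*(6 + h)² (W(U, h) = (6 + h)²*h + 1 = h*(6 + h)² + 1 = 1 + h*(6 + h)²)
t = -24 (t = -24/(1 - 6*(6 - 6)²) = -24/(1 - 6*0²) = -24/(1 - 6*0) = -24/(1 + 0) = -24/1 = -24*1 = -24)
c = -24
(c*457 - 35222)/(30952 - 6858) = (-24*457 - 35222)/(30952 - 6858) = (-10968 - 35222)/24094 = -46190*1/24094 = -23095/12047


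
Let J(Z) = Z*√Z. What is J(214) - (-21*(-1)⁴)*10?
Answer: 210 + 214*√214 ≈ 3340.6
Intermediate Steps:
J(Z) = Z^(3/2)
J(214) - (-21*(-1)⁴)*10 = 214^(3/2) - (-21*(-1)⁴)*10 = 214*√214 - (-21*1)*10 = 214*√214 - (-21)*10 = 214*√214 - 1*(-210) = 214*√214 + 210 = 210 + 214*√214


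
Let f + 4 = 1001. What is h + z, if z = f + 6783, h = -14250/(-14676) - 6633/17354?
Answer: 82567382238/10611971 ≈ 7780.6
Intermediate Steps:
f = 997 (f = -4 + 1001 = 997)
h = 6247858/10611971 (h = -14250*(-1/14676) - 6633*1/17354 = 2375/2446 - 6633/17354 = 6247858/10611971 ≈ 0.58876)
z = 7780 (z = 997 + 6783 = 7780)
h + z = 6247858/10611971 + 7780 = 82567382238/10611971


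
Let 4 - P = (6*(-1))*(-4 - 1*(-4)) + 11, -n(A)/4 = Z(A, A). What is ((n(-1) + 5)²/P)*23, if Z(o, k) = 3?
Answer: -161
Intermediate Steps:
n(A) = -12 (n(A) = -4*3 = -12)
P = -7 (P = 4 - ((6*(-1))*(-4 - 1*(-4)) + 11) = 4 - (-6*(-4 + 4) + 11) = 4 - (-6*0 + 11) = 4 - (0 + 11) = 4 - 1*11 = 4 - 11 = -7)
((n(-1) + 5)²/P)*23 = ((-12 + 5)²/(-7))*23 = -⅐*(-7)²*23 = -⅐*49*23 = -7*23 = -161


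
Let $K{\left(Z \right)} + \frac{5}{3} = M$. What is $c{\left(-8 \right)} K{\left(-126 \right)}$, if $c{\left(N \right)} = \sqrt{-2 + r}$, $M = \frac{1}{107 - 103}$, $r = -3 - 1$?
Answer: $- \frac{17 i \sqrt{6}}{12} \approx - 3.4701 i$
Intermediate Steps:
$r = -4$ ($r = -3 - 1 = -4$)
$M = \frac{1}{4} \approx 0.25$
$K{\left(Z \right)} = - \frac{17}{12}$ ($K{\left(Z \right)} = - \frac{5}{3} + \frac{1}{4} = - \frac{17}{12}$)
$c{\left(N \right)} = i \sqrt{6}$ ($c{\left(N \right)} = \sqrt{-2 - 4} = \sqrt{-6} = i \sqrt{6}$)
$c{\left(-8 \right)} K{\left(-126 \right)} = i \sqrt{6} \left(- \frac{17}{12}\right) = - \frac{17 i \sqrt{6}}{12}$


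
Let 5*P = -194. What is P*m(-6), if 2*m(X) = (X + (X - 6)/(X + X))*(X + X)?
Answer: -1164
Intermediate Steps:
P = -194/5 (P = (1/5)*(-194) = -194/5 ≈ -38.800)
m(X) = X*(X + (-6 + X)/(2*X)) (m(X) = ((X + (X - 6)/(X + X))*(X + X))/2 = ((X + (-6 + X)/((2*X)))*(2*X))/2 = ((X + (-6 + X)*(1/(2*X)))*(2*X))/2 = ((X + (-6 + X)/(2*X))*(2*X))/2 = (2*X*(X + (-6 + X)/(2*X)))/2 = X*(X + (-6 + X)/(2*X)))
P*m(-6) = -194*(-3 + (-6)**2 + (1/2)*(-6))/5 = -194*(-3 + 36 - 3)/5 = -194/5*30 = -1164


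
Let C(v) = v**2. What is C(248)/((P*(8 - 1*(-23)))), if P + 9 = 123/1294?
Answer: -2567296/11523 ≈ -222.80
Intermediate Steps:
P = -11523/1294 (P = -9 + 123/1294 = -11523/1294 ≈ -8.9049)
C(248)/((P*(8 - 1*(-23)))) = 248**2/((-11523*(8 - 1*(-23))/1294)) = 61504/((-11523*(8 + 23)/1294)) = 61504/((-11523/1294*31)) = 61504/(-357213/1294) = 61504*(-1294/357213) = -2567296/11523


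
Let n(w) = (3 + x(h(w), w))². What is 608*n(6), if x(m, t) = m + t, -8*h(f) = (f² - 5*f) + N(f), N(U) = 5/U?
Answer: 2904739/72 ≈ 40344.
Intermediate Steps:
h(f) = -5/(8*f) - f²/8 + 5*f/8 (h(f) = -((f² - 5*f) + 5/f)/8 = -(f² - 5*f + 5/f)/8 = -5/(8*f) - f²/8 + 5*f/8)
n(w) = (3 + w + (-5 + w²*(5 - w))/(8*w))² (n(w) = (3 + ((-5 + w²*(5 - w))/(8*w) + w))² = (3 + (w + (-5 + w²*(5 - w))/(8*w)))² = (3 + w + (-5 + w²*(5 - w))/(8*w))²)
608*n(6) = 608*((1/64)*(5 + 6*(-24 + 6² - 13*6))²/6²) = 608*((1/64)*(1/36)*(5 + 6*(-24 + 36 - 78))²) = 608*((1/64)*(1/36)*(5 + 6*(-66))²) = 608*((1/64)*(1/36)*(5 - 396)²) = 608*((1/64)*(1/36)*(-391)²) = 608*((1/64)*(1/36)*152881) = 608*(152881/2304) = 2904739/72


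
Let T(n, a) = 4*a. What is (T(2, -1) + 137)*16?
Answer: 2128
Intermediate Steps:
(T(2, -1) + 137)*16 = (4*(-1) + 137)*16 = (-4 + 137)*16 = 133*16 = 2128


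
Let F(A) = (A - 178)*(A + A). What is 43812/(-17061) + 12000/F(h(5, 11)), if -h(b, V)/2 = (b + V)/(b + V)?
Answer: 240538/17061 ≈ 14.099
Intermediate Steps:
h(b, V) = -2 (h(b, V) = -2*(b + V)/(b + V) = -2*(V + b)/(V + b) = -2*1 = -2)
F(A) = 2*A*(-178 + A) (F(A) = (-178 + A)*(2*A) = 2*A*(-178 + A))
43812/(-17061) + 12000/F(h(5, 11)) = 43812/(-17061) + 12000/((2*(-2)*(-178 - 2))) = 43812*(-1/17061) + 12000/((2*(-2)*(-180))) = -14604/5687 + 12000/720 = -14604/5687 + 12000*(1/720) = -14604/5687 + 50/3 = 240538/17061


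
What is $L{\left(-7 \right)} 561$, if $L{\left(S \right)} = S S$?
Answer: $27489$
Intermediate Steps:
$L{\left(S \right)} = S^{2}$
$L{\left(-7 \right)} 561 = \left(-7\right)^{2} \cdot 561 = 49 \cdot 561 = 27489$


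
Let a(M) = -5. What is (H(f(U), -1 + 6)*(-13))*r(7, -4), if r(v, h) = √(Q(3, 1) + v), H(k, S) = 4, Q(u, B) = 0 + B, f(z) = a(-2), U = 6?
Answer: -104*√2 ≈ -147.08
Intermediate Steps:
f(z) = -5
Q(u, B) = B
r(v, h) = √(1 + v)
(H(f(U), -1 + 6)*(-13))*r(7, -4) = (4*(-13))*√(1 + 7) = -104*√2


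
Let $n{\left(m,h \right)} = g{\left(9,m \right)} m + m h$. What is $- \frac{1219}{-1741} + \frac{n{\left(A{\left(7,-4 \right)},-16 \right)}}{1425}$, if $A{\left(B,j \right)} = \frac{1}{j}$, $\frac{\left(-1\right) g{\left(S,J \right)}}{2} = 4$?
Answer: $\frac{582507}{826975} \approx 0.70438$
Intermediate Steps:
$g{\left(S,J \right)} = -8$ ($g{\left(S,J \right)} = \left(-2\right) 4 = -8$)
$n{\left(m,h \right)} = - 8 m + h m$ ($n{\left(m,h \right)} = - 8 m + m h = - 8 m + h m$)
$- \frac{1219}{-1741} + \frac{n{\left(A{\left(7,-4 \right)},-16 \right)}}{1425} = - \frac{1219}{-1741} + \frac{\frac{1}{-4} \left(-8 - 16\right)}{1425} = \left(-1219\right) \left(- \frac{1}{1741}\right) + \left(- \frac{1}{4}\right) \left(-24\right) \frac{1}{1425} = \frac{1219}{1741} + 6 \cdot \frac{1}{1425} = \frac{1219}{1741} + \frac{2}{475} = \frac{582507}{826975}$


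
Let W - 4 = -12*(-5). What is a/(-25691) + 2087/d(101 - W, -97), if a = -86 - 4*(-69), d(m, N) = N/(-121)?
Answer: 6487652727/2492027 ≈ 2603.4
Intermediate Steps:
W = 64 (W = 4 - 12*(-5) = 4 + 60 = 64)
d(m, N) = -N/121 (d(m, N) = N*(-1/121) = -N/121)
a = 190 (a = -86 + 276 = 190)
a/(-25691) + 2087/d(101 - W, -97) = 190/(-25691) + 2087/((-1/121*(-97))) = 190*(-1/25691) + 2087/(97/121) = -190/25691 + 2087*(121/97) = -190/25691 + 252527/97 = 6487652727/2492027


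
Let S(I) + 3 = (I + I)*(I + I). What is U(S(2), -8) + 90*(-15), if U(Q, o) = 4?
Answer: -1346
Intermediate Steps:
S(I) = -3 + 4*I² (S(I) = -3 + (I + I)*(I + I) = -3 + (2*I)*(2*I) = -3 + 4*I²)
U(S(2), -8) + 90*(-15) = 4 + 90*(-15) = 4 - 1350 = -1346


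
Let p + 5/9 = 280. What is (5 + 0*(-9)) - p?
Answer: -2470/9 ≈ -274.44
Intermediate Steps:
p = 2515/9 (p = -5/9 + 280 = 2515/9 ≈ 279.44)
(5 + 0*(-9)) - p = (5 + 0*(-9)) - 1*2515/9 = (5 + 0) - 2515/9 = 5 - 2515/9 = -2470/9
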